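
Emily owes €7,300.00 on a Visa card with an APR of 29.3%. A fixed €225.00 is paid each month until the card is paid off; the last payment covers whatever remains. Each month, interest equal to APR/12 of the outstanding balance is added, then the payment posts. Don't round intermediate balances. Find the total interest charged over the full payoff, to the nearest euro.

Monthly rate r = 29.3%/12 = 2.44167% = 0.0244167.
Payoff takes n = ⌈−ln(1 − rB₀/P)/ln(1+r)⌉ = ⌈65.128⌉ = 66 payments; the last is €29.13.
Total paid = 65·€225.00 + €29.13 = €14,654.13.
Total interest = total paid − principal = €14,654.13 − €7,300.00 = €7,354.13.

€7,354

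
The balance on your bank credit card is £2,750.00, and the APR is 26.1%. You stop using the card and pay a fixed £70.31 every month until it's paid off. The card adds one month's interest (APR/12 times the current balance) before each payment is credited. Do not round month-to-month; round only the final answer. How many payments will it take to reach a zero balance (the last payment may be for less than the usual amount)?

89 payments

Monthly rate r = 26.1%/12 = 2.175% = 0.02175.
Recurrence: B ← B·(1+r) − £70.31.
Month 1: interest £59.81; balance after payment £2,739.50.
Month 2: interest £59.58; balance after payment £2,728.78.
Closed form: n = −ln(1 − rB₀/P)/ln(1+r) = −ln(0.1493)/ln(1.02175) ≈ 88.385, so the balance reaches zero during payment 89.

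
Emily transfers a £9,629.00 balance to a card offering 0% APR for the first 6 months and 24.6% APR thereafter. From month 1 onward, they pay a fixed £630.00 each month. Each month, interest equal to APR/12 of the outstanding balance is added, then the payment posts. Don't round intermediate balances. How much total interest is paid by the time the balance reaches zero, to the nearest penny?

£706.95

Promo months 1–6 at r₀ = 0%/12 = 0; months 7+ at r₁ = 24.6%/12 = 0.0205.
After month 6 (no interest yet): B = £9,629.00 − 6·£630.00 = £5,849.00.
Then at r₁ with £630.00/mo: n₂ = −ln(1 − r₁·B/P)/ln(1+r₁) ≈ 10.40 → 11 more payments.
Total paid = 16·£630.00 + £255.95 = £10,335.95; interest = £10,335.95 − £9,629.00 = £706.95.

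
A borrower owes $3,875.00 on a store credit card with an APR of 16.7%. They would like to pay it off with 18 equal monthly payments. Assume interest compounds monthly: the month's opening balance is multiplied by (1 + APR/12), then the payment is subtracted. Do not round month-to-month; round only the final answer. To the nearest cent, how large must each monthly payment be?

$244.85

Monthly rate r = 16.7%/12 = 1.39167% = 0.0139167.
Level-payment amortization: P = B₀·r / (1 − (1+r)^(−n)) = 3875.00·0.0139167 / (1 − 1.01392^(−18)).
Denominator 1 − (1+r)^(−18) = 0.220242997.
P = 53.9271 / 0.220242997 ≈ 244.85.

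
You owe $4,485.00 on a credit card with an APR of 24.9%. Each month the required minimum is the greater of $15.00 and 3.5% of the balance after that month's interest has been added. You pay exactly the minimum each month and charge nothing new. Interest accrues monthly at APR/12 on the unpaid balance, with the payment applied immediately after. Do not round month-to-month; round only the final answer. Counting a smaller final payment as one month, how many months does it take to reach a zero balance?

Monthly rate r = 24.9%/12 = 2.075% = 0.02075.
While 3.5% of the post-interest balance exceeds $15.00, each month B ← (B·(1+r))·(1 − 0.035), i.e. B shrinks by the factor (1+r)·0.965 = 0.98502.
This holds for months 1–157. Entering month 158 the balance is $419.66; 3.5% of the post-interest balance is now below $15.00, so the flat $15.00 minimum applies from here.
From month 158 a fixed $15.00 at rate r clears $419.66 in 43 more payments. Total: 157 + 43 = 200 months.

200 months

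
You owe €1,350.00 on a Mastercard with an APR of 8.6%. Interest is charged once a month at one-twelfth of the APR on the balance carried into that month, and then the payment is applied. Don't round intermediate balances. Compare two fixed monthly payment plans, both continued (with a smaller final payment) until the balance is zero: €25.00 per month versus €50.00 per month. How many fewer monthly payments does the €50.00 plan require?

38 fewer payments

Monthly rate r = 8.6%/12 = 0.716667% = 0.00716667.
At €25.00/mo: n = ⌈−ln(1 − rB₀/P)/ln(1+r)⌉ = 69 payments (last €13.31); total interest = total paid − €1,350.00 = €363.31.
At €50.00/mo: 31 payments (last €5.75); total interest €155.75.
Payments saved = 69 − 31 = 38.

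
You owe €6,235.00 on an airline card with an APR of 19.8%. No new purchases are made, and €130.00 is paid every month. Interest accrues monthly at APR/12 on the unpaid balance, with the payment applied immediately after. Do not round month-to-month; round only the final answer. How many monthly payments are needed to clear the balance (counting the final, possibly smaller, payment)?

96 months

Monthly rate r = 19.8%/12 = 1.65% = 0.0165.
Recurrence: B ← B·(1+r) − €130.00.
Month 1: interest €102.88; balance after payment €6,207.88.
Month 2: interest €102.43; balance after payment €6,180.31.
Closed form: n = −ln(1 − rB₀/P)/ln(1+r) = −ln(0.20863)/ln(1.0165) ≈ 95.761, so the balance reaches zero during payment 96.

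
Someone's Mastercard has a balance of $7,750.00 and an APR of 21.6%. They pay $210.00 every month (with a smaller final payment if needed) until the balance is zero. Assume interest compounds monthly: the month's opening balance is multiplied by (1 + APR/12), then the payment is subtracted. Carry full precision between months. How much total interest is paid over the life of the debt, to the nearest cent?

$5,098.65

Monthly rate r = 21.6%/12 = 1.8% = 0.018.
Payoff takes n = ⌈−ln(1 − rB₀/P)/ln(1+r)⌉ = ⌈61.183⌉ = 62 payments; the last is $38.65.
Total paid = 61·$210.00 + $38.65 = $12,848.65.
Total interest = total paid − principal = $12,848.65 − $7,750.00 = $5,098.65.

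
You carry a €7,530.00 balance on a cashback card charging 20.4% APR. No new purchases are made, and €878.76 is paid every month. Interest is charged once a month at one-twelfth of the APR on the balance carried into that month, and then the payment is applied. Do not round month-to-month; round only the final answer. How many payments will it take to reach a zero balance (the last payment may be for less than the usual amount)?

Monthly rate r = 20.4%/12 = 1.7% = 0.017.
Recurrence: B ← B·(1+r) − €878.76.
Month 1: interest €128.01; balance after payment €6,779.25.
Month 2: interest €115.25; balance after payment €6,015.74.
Closed form: n = −ln(1 − rB₀/P)/ln(1+r) = −ln(0.85433)/ln(1.017) ≈ 9.340, so the balance reaches zero during payment 10.

10 payments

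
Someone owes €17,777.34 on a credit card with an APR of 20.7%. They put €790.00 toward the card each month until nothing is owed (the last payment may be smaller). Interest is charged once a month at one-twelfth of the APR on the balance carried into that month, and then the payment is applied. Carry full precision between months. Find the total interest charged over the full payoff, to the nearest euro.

Monthly rate r = 20.7%/12 = 1.725% = 0.01725.
Payoff takes n = ⌈−ln(1 − rB₀/P)/ln(1+r)⌉ = ⌈28.727⌉ = 29 payments; the last is €575.46.
Total paid = 28·€790.00 + €575.46 = €22,695.46.
Total interest = total paid − principal = €22,695.46 − €17,777.34 = €4,918.12.

€4,918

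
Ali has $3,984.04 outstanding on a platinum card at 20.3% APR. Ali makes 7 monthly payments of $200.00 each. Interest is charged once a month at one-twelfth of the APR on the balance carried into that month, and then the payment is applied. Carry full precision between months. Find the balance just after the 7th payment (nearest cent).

$3,007.36

Monthly rate r = 20.3%/12 = 1.69167% = 0.0169167.
Each month: B ← B·(1+r) − $200.00.
Month 1: interest $67.40; balance after payment $3,851.44.
Month 2: interest $65.15; balance after payment $3,716.59.
Month 3: interest $62.87; balance after payment $3,579.46.
Month 4: interest $60.55; balance after payment $3,440.02.
Month 5: interest $58.19; balance after payment $3,298.21.
Month 6: interest $55.79; balance after payment $3,154.00.
Month 7: interest $53.36; balance after payment $3,007.36.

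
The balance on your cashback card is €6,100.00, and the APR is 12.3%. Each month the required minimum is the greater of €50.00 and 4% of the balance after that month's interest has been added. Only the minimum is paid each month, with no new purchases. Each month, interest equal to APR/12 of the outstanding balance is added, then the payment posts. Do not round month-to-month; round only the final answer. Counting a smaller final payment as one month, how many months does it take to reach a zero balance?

Monthly rate r = 12.3%/12 = 1.025% = 0.01025.
While 4% of the post-interest balance exceeds €50.00, each month B ← (B·(1+r))·(1 − 0.04), i.e. B shrinks by the factor (1+r)·0.96 = 0.96984.
This holds for months 1–53. Entering month 54 the balance is €1,203.47; 4% of the post-interest balance is now below €50.00, so the flat €50.00 minimum applies from here.
From month 54 a fixed €50.00 at rate r clears €1,203.47 in 28 more payments. Total: 53 + 28 = 81 months.

81 months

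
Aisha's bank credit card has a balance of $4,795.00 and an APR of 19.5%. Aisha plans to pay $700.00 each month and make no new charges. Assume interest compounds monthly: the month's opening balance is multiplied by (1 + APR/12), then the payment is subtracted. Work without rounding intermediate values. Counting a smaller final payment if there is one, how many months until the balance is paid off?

8 months

Monthly rate r = 19.5%/12 = 1.625% = 0.01625.
Recurrence: B ← B·(1+r) − $700.00.
Month 1: interest $77.92; balance after payment $4,172.92.
Month 2: interest $67.81; balance after payment $3,540.73.
Closed form: n = −ln(1 − rB₀/P)/ln(1+r) = −ln(0.88869)/ln(1.01625) ≈ 7.321, so the balance reaches zero during payment 8.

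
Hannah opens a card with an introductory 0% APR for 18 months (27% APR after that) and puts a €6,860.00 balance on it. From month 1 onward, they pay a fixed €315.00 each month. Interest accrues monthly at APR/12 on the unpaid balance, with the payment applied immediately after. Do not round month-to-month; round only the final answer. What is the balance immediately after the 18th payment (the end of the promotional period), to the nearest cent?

€1,190.00

Promo months 1–18 at r₀ = 0%/12 = 0; months 19+ at r₁ = 27%/12 = 0.0225.
After month 18 (no interest yet): B = €6,860.00 − 18·€315.00 = €1,190.00.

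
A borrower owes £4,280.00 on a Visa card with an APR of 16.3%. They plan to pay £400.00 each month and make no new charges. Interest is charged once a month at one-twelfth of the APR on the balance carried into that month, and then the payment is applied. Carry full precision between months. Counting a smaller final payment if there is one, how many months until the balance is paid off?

12 months

Monthly rate r = 16.3%/12 = 1.35833% = 0.0135833.
Recurrence: B ← B·(1+r) − £400.00.
Month 1: interest £58.14; balance after payment £3,938.14.
Month 2: interest £53.49; balance after payment £3,591.63.
Closed form: n = −ln(1 − rB₀/P)/ln(1+r) = −ln(0.85466)/ln(1.01358) ≈ 11.641, so the balance reaches zero during payment 12.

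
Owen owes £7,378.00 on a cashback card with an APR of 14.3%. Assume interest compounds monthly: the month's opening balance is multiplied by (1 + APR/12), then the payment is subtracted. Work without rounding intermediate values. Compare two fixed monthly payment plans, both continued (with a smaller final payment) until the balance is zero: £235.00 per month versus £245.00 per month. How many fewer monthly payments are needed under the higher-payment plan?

2 fewer payments

Monthly rate r = 14.3%/12 = 1.19167% = 0.0119167.
At £235.00/mo: n = ⌈−ln(1 − rB₀/P)/ln(1+r)⌉ = 40 payments (last £131.55); total interest = total paid − £7,378.00 = £1,918.55.
At £245.00/mo: 38 payments (last £128.59); total interest £1,815.59.
Payments saved = 40 − 38 = 2.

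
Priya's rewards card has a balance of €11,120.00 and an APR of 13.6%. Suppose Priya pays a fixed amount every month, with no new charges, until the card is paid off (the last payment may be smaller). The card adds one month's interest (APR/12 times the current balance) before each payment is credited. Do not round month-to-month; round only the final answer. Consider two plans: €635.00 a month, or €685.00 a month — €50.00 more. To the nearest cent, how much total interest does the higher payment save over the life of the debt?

€107.91

Monthly rate r = 13.6%/12 = 1.13333% = 0.0113333.
At €635.00/mo: n = ⌈−ln(1 − rB₀/P)/ln(1+r)⌉ = 20 payments (last €401.29); total interest = total paid − €11,120.00 = €1,346.29.
At €685.00/mo: 19 payments (last €28.38); total interest €1,238.38.
Interest saved = €1,346.29 − €1,238.38 = €107.91.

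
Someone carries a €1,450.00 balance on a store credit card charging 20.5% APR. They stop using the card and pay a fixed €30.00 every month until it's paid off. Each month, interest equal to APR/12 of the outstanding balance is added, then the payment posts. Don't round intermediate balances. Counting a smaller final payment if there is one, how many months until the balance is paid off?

104 payments

Monthly rate r = 20.5%/12 = 1.70833% = 0.0170833.
Recurrence: B ← B·(1+r) − €30.00.
Month 1: interest €24.77; balance after payment €1,444.77.
Month 2: interest €24.68; balance after payment €1,439.45.
Closed form: n = −ln(1 − rB₀/P)/ln(1+r) = −ln(0.17431)/ln(1.01708) ≈ 103.131, so the balance reaches zero during payment 104.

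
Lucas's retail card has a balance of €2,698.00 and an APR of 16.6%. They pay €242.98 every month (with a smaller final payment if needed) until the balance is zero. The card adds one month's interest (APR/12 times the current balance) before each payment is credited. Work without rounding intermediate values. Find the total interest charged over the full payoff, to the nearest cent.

Monthly rate r = 16.6%/12 = 1.38333% = 0.0138333.
Payoff takes n = ⌈−ln(1 − rB₀/P)/ln(1+r)⌉ = ⌈12.139⌉ = 13 payments; the last is €33.87.
Total paid = 12·€242.98 + €33.87 = €2,949.63.
Total interest = total paid − principal = €2,949.63 − €2,698.00 = €251.63.

€251.63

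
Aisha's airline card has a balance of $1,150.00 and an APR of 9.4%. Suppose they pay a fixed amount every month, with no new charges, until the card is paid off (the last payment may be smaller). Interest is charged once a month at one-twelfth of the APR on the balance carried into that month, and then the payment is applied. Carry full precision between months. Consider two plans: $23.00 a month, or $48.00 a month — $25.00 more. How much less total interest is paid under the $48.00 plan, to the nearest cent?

Monthly rate r = 9.4%/12 = 0.783333% = 0.00783333.
At $23.00/mo: n = ⌈−ln(1 − rB₀/P)/ln(1+r)⌉ = 64 payments (last $16.10); total interest = total paid − $1,150.00 = $315.10.
At $48.00/mo: 27 payments (last $30.68); total interest $128.68.
Interest saved = $315.10 − $128.68 = $186.42.

$186.42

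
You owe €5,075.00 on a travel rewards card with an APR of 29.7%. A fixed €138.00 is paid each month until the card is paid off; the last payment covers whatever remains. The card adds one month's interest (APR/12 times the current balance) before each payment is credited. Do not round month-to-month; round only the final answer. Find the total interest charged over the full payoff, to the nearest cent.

€8,528.95

Monthly rate r = 29.7%/12 = 2.475% = 0.02475.
Payoff takes n = ⌈−ln(1 − rB₀/P)/ln(1+r)⌉ = ⌈98.576⌉ = 99 payments; the last is €79.95.
Total paid = 98·€138.00 + €79.95 = €13,603.95.
Total interest = total paid − principal = €13,603.95 − €5,075.00 = €8,528.95.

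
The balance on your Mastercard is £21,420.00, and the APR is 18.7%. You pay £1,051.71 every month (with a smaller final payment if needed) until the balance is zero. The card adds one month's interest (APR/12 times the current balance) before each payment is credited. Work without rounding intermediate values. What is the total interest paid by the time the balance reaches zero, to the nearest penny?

£4,550.90

Monthly rate r = 18.7%/12 = 1.55833% = 0.0155833.
Payoff takes n = ⌈−ln(1 − rB₀/P)/ln(1+r)⌉ = ⌈24.692⌉ = 25 payments; the last is £729.86.
Total paid = 24·£1,051.71 + £729.86 = £25,970.90.
Total interest = total paid − principal = £25,970.90 − £21,420.00 = £4,550.90.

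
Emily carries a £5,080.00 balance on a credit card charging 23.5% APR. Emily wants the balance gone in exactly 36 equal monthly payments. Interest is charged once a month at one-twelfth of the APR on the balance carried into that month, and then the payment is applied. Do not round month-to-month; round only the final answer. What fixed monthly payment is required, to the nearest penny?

Monthly rate r = 23.5%/12 = 1.95833% = 0.0195833.
Level-payment amortization: P = B₀·r / (1 − (1+r)^(−n)) = 5080.00·0.0195833 / (1 − 1.01958^(−36)).
Denominator 1 − (1+r)^(−36) = 0.502512922.
P = 99.4833 / 0.502512922 ≈ 197.97.

£197.97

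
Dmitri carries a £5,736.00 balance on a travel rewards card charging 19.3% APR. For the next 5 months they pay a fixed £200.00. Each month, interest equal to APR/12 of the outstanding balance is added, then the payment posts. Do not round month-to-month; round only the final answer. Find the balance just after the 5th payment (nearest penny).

£5,179.66

Monthly rate r = 19.3%/12 = 1.60833% = 0.0160833.
Each month: B ← B·(1+r) − £200.00.
Month 1: interest £92.25; balance after payment £5,628.25.
Month 2: interest £90.52; balance after payment £5,518.78.
Month 3: interest £88.76; balance after payment £5,407.54.
Month 4: interest £86.97; balance after payment £5,294.51.
Month 5: interest £85.15; balance after payment £5,179.66.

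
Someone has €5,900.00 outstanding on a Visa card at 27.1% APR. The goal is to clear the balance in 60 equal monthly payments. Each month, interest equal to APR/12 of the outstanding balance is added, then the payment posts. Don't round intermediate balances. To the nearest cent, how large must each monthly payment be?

€180.51

Monthly rate r = 27.1%/12 = 2.25833% = 0.0225833.
Level-payment amortization: P = B₀·r / (1 − (1+r)^(−n)) = 5900.00·0.0225833 / (1 − 1.02258^(−60)).
Denominator 1 − (1+r)^(−60) = 0.738135036.
P = 133.242 / 0.738135036 ≈ 180.51.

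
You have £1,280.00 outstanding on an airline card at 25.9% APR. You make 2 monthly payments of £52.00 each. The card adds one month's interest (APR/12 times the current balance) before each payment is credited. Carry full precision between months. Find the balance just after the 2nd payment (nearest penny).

£1,230.73

Monthly rate r = 25.9%/12 = 2.15833% = 0.0215833.
Each month: B ← B·(1+r) − £52.00.
Month 1: interest £27.63; balance after payment £1,255.63.
Month 2: interest £27.10; balance after payment £1,230.73.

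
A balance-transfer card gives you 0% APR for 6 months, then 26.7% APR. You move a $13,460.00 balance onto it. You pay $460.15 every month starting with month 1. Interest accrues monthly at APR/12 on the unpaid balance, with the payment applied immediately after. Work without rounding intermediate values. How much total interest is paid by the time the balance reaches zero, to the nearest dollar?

Promo months 1–6 at r₀ = 0%/12 = 0; months 7+ at r₁ = 26.7%/12 = 0.02225.
After month 6 (no interest yet): B = $13,460.00 − 6·$460.15 = $10,699.10.
Then at r₁ with $460.15/mo: n₂ = −ln(1 − r₁·B/P)/ln(1+r₁) ≈ 33.10 → 34 more payments.
Total paid = 39·$460.15 + $47.44 = $17,993.29; interest = $17,993.29 − $13,460.00 = $4,533.29.

$4,533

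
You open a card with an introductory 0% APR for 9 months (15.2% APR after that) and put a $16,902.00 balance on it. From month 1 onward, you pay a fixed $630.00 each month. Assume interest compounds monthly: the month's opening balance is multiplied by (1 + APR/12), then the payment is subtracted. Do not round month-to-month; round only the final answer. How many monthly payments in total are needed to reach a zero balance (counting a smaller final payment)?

30 months

Promo months 1–9 at r₀ = 0%/12 = 0; months 10+ at r₁ = 15.2%/12 = 0.0126667.
After month 9 (no interest yet): B = $16,902.00 − 9·$630.00 = $11,232.00.
Then at r₁ with $630.00/mo: n₂ = −ln(1 − r₁·B/P)/ln(1+r₁) ≈ 20.34 → 21 more payments.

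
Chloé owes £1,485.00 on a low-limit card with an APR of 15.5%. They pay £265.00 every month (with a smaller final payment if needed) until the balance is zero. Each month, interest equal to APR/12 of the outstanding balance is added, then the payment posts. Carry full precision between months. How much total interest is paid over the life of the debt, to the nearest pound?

Monthly rate r = 15.5%/12 = 1.29167% = 0.0129167.
Payoff takes n = ⌈−ln(1 − rB₀/P)/ln(1+r)⌉ = ⌈5.854⌉ = 6 payments; the last is £226.63.
Total paid = 5·£265.00 + £226.63 = £1,551.63.
Total interest = total paid − principal = £1,551.63 − £1,485.00 = £66.63.

£67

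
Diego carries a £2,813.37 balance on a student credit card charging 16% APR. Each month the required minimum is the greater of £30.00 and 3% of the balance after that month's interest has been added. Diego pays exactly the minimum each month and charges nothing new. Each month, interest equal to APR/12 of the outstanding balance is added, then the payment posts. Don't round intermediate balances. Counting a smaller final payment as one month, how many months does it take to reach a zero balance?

105 months

Monthly rate r = 16%/12 = 1.33333% = 0.0133333.
While 3% of the post-interest balance exceeds £30.00, each month B ← (B·(1+r))·(1 − 0.03), i.e. B shrinks by the factor (1+r)·0.97 = 0.98293.
This holds for months 1–61. Entering month 62 the balance is £984.45; 3% of the post-interest balance is now below £30.00, so the flat £30.00 minimum applies from here.
From month 62 a fixed £30.00 at rate r clears £984.45 in 44 more payments. Total: 61 + 44 = 105 months.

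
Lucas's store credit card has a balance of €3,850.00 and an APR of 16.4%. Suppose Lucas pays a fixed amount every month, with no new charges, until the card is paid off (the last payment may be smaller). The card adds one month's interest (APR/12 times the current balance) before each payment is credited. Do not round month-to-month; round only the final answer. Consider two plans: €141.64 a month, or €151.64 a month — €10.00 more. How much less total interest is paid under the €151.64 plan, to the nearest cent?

Monthly rate r = 16.4%/12 = 1.36667% = 0.0136667.
At €141.64/mo: n = ⌈−ln(1 − rB₀/P)/ln(1+r)⌉ = 35 payments (last €30.11); total interest = total paid − €3,850.00 = €995.87.
At €151.64/mo: 32 payments (last €60.08); total interest €910.92.
Interest saved = €995.87 − €910.92 = €84.95.

€84.95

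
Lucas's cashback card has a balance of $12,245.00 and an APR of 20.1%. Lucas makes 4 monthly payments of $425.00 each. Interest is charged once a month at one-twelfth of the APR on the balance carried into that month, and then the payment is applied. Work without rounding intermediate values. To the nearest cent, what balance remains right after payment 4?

$11,343.07

Monthly rate r = 20.1%/12 = 1.675% = 0.01675.
Each month: B ← B·(1+r) − $425.00.
Month 1: interest $205.10; balance after payment $12,025.10.
Month 2: interest $201.42; balance after payment $11,801.52.
Month 3: interest $197.68; balance after payment $11,574.20.
Month 4: interest $193.87; balance after payment $11,343.07.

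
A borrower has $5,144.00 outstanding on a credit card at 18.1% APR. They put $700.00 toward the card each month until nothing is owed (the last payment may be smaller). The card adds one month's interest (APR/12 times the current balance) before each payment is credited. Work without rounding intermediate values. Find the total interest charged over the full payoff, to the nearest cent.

$349.76

Monthly rate r = 18.1%/12 = 1.50833% = 0.0150833.
Payoff takes n = ⌈−ln(1 − rB₀/P)/ln(1+r)⌉ = ⌈7.847⌉ = 8 payments; the last is $593.76.
Total paid = 7·$700.00 + $593.76 = $5,493.76.
Total interest = total paid − principal = $5,493.76 − $5,144.00 = $349.76.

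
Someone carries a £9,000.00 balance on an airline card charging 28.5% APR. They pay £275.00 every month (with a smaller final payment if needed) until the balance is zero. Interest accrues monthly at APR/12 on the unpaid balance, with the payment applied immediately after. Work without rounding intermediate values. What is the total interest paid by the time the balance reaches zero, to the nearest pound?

£8,595

Monthly rate r = 28.5%/12 = 2.375% = 0.02375.
Payoff takes n = ⌈−ln(1 − rB₀/P)/ln(1+r)⌉ = ⌈63.982⌉ = 64 payments; the last is £270.09.
Total paid = 63·£275.00 + £270.09 = £17,595.09.
Total interest = total paid − principal = £17,595.09 − £9,000.00 = £8,595.09.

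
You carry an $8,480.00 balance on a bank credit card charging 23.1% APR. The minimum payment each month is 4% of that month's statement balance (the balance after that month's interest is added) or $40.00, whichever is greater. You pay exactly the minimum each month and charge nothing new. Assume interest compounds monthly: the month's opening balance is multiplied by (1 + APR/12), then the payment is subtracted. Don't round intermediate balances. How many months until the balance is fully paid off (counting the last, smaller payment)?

133 months

Monthly rate r = 23.1%/12 = 1.925% = 0.01925.
While 4% of the post-interest balance exceeds $40.00, each month B ← (B·(1+r))·(1 − 0.04), i.e. B shrinks by the factor (1+r)·0.96 = 0.97848.
This holds for months 1–100. Entering month 101 the balance is $962.92; 4% of the post-interest balance is now below $40.00, so the flat $40.00 minimum applies from here.
From month 101 a fixed $40.00 at rate r clears $962.92 in 33 more payments. Total: 100 + 33 = 133 months.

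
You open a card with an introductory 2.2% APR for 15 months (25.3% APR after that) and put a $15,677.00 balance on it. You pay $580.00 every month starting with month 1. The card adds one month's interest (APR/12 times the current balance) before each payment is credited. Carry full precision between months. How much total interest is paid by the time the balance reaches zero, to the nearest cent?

$1,598.05

Promo months 1–15 at r₀ = 2.2%/12 = 0.00183333; months 16+ at r₁ = 25.3%/12 = 0.0210833.
After month 15: iterate B ← B·(1+r₀) − $580.00 for 15 months → $7,301.15.
Then at r₁ with $580.00/mo: n₂ = −ln(1 − r₁·B/P)/ln(1+r₁) ≈ 14.78 → 15 more payments.
Total paid = 29·$580.00 + $455.05 = $17,275.05; interest = $17,275.05 − $15,677.00 = $1,598.05.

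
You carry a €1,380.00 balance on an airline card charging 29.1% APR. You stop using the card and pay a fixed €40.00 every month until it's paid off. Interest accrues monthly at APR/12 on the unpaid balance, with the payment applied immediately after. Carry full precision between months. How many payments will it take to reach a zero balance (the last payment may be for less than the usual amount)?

Monthly rate r = 29.1%/12 = 2.425% = 0.02425.
Recurrence: B ← B·(1+r) − €40.00.
Month 1: interest €33.47; balance after payment €1,373.46.
Month 2: interest €33.31; balance after payment €1,366.77.
Closed form: n = −ln(1 − rB₀/P)/ln(1+r) = −ln(0.16337)/ln(1.02425) ≈ 75.612, so the balance reaches zero during payment 76.

76 payments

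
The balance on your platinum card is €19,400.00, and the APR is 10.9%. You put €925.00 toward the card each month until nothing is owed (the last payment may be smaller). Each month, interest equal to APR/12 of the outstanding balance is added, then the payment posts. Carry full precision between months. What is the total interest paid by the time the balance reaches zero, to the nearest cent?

€2,220.77

Monthly rate r = 10.9%/12 = 0.908333% = 0.00908333.
Payoff takes n = ⌈−ln(1 − rB₀/P)/ln(1+r)⌉ = ⌈23.373⌉ = 24 payments; the last is €345.77.
Total paid = 23·€925.00 + €345.77 = €21,620.77.
Total interest = total paid − principal = €21,620.77 − €19,400.00 = €2,220.77.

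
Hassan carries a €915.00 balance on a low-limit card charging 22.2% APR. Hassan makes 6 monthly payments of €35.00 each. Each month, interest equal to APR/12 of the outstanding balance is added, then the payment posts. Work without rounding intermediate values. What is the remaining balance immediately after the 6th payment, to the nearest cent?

Monthly rate r = 22.2%/12 = 1.85% = 0.0185.
Each month: B ← B·(1+r) − €35.00.
Month 1: interest €16.93; balance after payment €896.93.
Month 2: interest €16.59; balance after payment €878.52.
Month 3: interest €16.25; balance after payment €859.77.
Month 4: interest €15.91; balance after payment €840.68.
Month 5: interest €15.55; balance after payment €821.23.
Month 6: interest €15.19; balance after payment €801.42.

€801.42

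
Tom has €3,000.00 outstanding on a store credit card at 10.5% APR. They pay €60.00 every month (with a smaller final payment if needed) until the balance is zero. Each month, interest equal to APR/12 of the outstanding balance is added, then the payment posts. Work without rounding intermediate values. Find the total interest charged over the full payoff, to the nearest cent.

€962.60

Monthly rate r = 10.5%/12 = 0.875% = 0.00875.
Payoff takes n = ⌈−ln(1 − rB₀/P)/ln(1+r)⌉ = ⌈66.043⌉ = 67 payments; the last is €2.60.
Total paid = 66·€60.00 + €2.60 = €3,962.60.
Total interest = total paid − principal = €3,962.60 − €3,000.00 = €962.60.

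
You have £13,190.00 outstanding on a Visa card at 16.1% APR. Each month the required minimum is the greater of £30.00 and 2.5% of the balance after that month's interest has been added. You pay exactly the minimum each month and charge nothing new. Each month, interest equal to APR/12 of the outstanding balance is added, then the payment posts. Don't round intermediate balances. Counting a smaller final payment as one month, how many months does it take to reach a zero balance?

258 months

Monthly rate r = 16.1%/12 = 1.34167% = 0.0134167.
While 2.5% of the post-interest balance exceeds £30.00, each month B ← (B·(1+r))·(1 − 0.025), i.e. B shrinks by the factor (1+r)·0.975 = 0.98808.
This holds for months 1–202. Entering month 203 the balance is £1,170.47; 2.5% of the post-interest balance is now below £30.00, so the flat £30.00 minimum applies from here.
From month 203 a fixed £30.00 at rate r clears £1,170.47 in 56 more payments. Total: 202 + 56 = 258 months.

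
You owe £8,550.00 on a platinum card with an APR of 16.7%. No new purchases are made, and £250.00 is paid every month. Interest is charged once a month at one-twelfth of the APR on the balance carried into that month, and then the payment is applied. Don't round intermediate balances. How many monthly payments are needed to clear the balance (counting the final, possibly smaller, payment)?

47 months

Monthly rate r = 16.7%/12 = 1.39167% = 0.0139167.
Recurrence: B ← B·(1+r) − £250.00.
Month 1: interest £118.99; balance after payment £8,418.99.
Month 2: interest £117.16; balance after payment £8,286.15.
Closed form: n = −ln(1 − rB₀/P)/ln(1+r) = −ln(0.52405)/ln(1.01392) ≈ 46.754, so the balance reaches zero during payment 47.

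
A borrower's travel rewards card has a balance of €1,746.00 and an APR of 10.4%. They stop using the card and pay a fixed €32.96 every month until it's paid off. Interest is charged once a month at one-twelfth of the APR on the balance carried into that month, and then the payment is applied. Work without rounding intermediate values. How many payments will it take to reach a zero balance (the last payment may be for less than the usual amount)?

Monthly rate r = 10.4%/12 = 0.866667% = 0.00866667.
Recurrence: B ← B·(1+r) − €32.96.
Month 1: interest €15.13; balance after payment €1,728.17.
Month 2: interest €14.98; balance after payment €1,710.19.
Closed form: n = −ln(1 − rB₀/P)/ln(1+r) = −ln(0.5409)/ln(1.00867) ≈ 71.213, so the balance reaches zero during payment 72.

72 payments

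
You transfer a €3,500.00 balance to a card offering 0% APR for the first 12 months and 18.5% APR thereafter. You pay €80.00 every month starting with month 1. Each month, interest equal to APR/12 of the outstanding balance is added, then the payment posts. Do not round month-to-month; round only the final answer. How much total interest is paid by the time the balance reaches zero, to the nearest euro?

Promo months 1–12 at r₀ = 0%/12 = 0; months 13+ at r₁ = 18.5%/12 = 0.0154167.
After month 12 (no interest yet): B = €3,500.00 − 12·€80.00 = €2,540.00.
Then at r₁ with €80.00/mo: n₂ = −ln(1 − r₁·B/P)/ln(1+r₁) ≈ 43.95 → 44 more payments.
Total paid = 55·€80.00 + €75.67 = €4,475.67; interest = €4,475.67 − €3,500.00 = €975.67.

€976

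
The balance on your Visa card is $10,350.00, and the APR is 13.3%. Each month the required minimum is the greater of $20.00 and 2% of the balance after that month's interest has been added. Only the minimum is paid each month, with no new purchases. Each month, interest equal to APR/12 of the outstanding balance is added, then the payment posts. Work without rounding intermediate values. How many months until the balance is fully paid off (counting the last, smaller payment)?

Monthly rate r = 13.3%/12 = 1.10833% = 0.0110833.
While 2% of the post-interest balance exceeds $20.00, each month B ← (B·(1+r))·(1 − 0.02), i.e. B shrinks by the factor (1+r)·0.98 = 0.99086.
This holds for months 1–256. Entering month 257 the balance is $986.90; 2% of the post-interest balance is now below $20.00, so the flat $20.00 minimum applies from here.
From month 257 a fixed $20.00 at rate r clears $986.90 in 72 more payments. Total: 256 + 72 = 328 months.

328 months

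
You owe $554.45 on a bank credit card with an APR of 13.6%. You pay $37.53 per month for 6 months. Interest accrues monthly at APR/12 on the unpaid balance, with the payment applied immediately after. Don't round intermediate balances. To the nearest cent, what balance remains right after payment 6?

$361.58

Monthly rate r = 13.6%/12 = 1.13333% = 0.0113333.
Each month: B ← B·(1+r) − $37.53.
Month 1: interest $6.28; balance after payment $523.20.
Month 2: interest $5.93; balance after payment $491.60.
Month 3: interest $5.57; balance after payment $459.64.
Month 4: interest $5.21; balance after payment $427.32.
Month 5: interest $4.84; balance after payment $394.64.
Month 6: interest $4.47; balance after payment $361.58.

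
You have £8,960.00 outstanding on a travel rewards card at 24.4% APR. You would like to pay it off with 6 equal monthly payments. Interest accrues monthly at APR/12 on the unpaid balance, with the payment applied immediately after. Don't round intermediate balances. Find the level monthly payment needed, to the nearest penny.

Monthly rate r = 24.4%/12 = 2.03333% = 0.0203333.
Level-payment amortization: P = B₀·r / (1 − (1+r)^(−n)) = 8960.00·0.0203333 / (1 − 1.02033^(−6)).
Denominator 1 − (1+r)^(−6) = 0.113767748.
P = 182.187 / 0.113767748 ≈ 1601.39.

£1,601.39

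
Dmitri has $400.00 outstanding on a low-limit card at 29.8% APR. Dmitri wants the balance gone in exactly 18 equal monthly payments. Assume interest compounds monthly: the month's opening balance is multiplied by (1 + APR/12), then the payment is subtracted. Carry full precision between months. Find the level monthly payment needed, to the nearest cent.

Monthly rate r = 29.8%/12 = 2.48333% = 0.0248333.
Level-payment amortization: P = B₀·r / (1 − (1+r)^(−n)) = 400.00·0.0248333 / (1 − 1.02483^(−18)).
Denominator 1 − (1+r)^(−18) = 0.356954606.
P = 9.93333 / 0.356954606 ≈ 27.83.

$27.83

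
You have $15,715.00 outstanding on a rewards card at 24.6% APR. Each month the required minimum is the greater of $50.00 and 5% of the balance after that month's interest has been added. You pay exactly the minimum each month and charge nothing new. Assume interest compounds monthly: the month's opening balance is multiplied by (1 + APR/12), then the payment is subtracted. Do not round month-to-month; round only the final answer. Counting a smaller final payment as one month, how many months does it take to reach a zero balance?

Monthly rate r = 24.6%/12 = 2.05% = 0.0205.
While 5% of the post-interest balance exceeds $50.00, each month B ← (B·(1+r))·(1 − 0.05), i.e. B shrinks by the factor (1+r)·0.95 = 0.96947.
This holds for months 1–90. Entering month 91 the balance is $965.18; 5% of the post-interest balance is now below $50.00, so the flat $50.00 minimum applies from here.
From month 91 a fixed $50.00 at rate r clears $965.18 in 25 more payments. Total: 90 + 25 = 115 months.

115 months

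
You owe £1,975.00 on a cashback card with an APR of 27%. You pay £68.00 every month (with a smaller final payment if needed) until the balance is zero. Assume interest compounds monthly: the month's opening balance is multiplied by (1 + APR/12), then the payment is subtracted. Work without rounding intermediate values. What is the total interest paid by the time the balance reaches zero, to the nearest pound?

Monthly rate r = 27%/12 = 2.25% = 0.0225.
Payoff takes n = ⌈−ln(1 − rB₀/P)/ln(1+r)⌉ = ⌈47.632⌉ = 48 payments; the last is £43.18.
Total paid = 47·£68.00 + £43.18 = £3,239.18.
Total interest = total paid − principal = £3,239.18 − £1,975.00 = £1,264.18.

£1,264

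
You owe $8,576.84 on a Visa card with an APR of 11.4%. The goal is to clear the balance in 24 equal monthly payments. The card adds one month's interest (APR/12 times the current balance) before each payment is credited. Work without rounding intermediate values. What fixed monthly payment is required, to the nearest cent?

Monthly rate r = 11.4%/12 = 0.95% = 0.0095.
Level-payment amortization: P = B₀·r / (1 − (1+r)^(−n)) = 8576.84·0.0095 / (1 − 1.0095^(−24)).
Denominator 1 − (1+r)^(−24) = 0.203018498.
P = 81.48 / 0.203018498 ≈ 401.34.

$401.34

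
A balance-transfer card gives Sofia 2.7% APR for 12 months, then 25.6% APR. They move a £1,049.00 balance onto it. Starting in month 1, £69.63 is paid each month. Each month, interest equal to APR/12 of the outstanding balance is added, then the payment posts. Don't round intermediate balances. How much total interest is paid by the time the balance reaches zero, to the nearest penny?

Promo months 1–12 at r₀ = 2.7%/12 = 0.00225; months 13+ at r₁ = 25.6%/12 = 0.0213333.
After month 12: iterate B ← B·(1+r₀) − £69.63 for 12 months → £231.70.
Then at r₁ with £69.63/mo: n₂ = −ln(1 − r₁·B/P)/ln(1+r₁) ≈ 3.49 → 4 more payments.
Total paid = 15·£69.63 + £34.18 = £1,078.63; interest = £1,078.63 − £1,049.00 = £29.63.

£29.63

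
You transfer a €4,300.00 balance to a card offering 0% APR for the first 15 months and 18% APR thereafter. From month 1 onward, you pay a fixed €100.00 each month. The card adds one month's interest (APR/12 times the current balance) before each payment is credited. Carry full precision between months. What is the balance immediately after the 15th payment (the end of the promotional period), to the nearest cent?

€2,800.00

Promo months 1–15 at r₀ = 0%/12 = 0; months 16+ at r₁ = 18%/12 = 0.015.
After month 15 (no interest yet): B = €4,300.00 − 15·€100.00 = €2,800.00.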